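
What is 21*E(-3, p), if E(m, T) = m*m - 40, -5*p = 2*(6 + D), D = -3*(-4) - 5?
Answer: -651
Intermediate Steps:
D = 7 (D = 12 - 5 = 7)
p = -26/5 (p = -2*(6 + 7)/5 = -2*13/5 = -⅕*26 = -26/5 ≈ -5.2000)
E(m, T) = -40 + m² (E(m, T) = m² - 40 = -40 + m²)
21*E(-3, p) = 21*(-40 + (-3)²) = 21*(-40 + 9) = 21*(-31) = -651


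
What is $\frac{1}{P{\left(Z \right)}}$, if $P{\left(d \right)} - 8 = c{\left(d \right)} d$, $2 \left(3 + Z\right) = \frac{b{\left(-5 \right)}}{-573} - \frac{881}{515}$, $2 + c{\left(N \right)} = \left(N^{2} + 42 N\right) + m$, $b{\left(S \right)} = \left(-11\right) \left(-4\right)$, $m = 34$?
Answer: $\frac{205577480903859000}{94799163479433727913} \approx 0.0021686$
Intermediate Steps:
$b{\left(S \right)} = 44$
$c{\left(N \right)} = 32 + N^{2} + 42 N$ ($c{\left(N \right)} = -2 + \left(\left(N^{2} + 42 N\right) + 34\right) = -2 + \left(34 + N^{2} + 42 N\right) = 32 + N^{2} + 42 N$)
$Z = - \frac{2298043}{590190}$ ($Z = -3 + \frac{\frac{44}{-573} - \frac{881}{515}}{2} = -3 + \frac{44 \left(- \frac{1}{573}\right) - \frac{881}{515}}{2} = -3 + \frac{- \frac{44}{573} - \frac{881}{515}}{2} = -3 + \frac{1}{2} \left(- \frac{527473}{295095}\right) = -3 - \frac{527473}{590190} = - \frac{2298043}{590190} \approx -3.8937$)
$P{\left(d \right)} = 8 + d \left(32 + d^{2} + 42 d\right)$ ($P{\left(d \right)} = 8 + \left(32 + d^{2} + 42 d\right) d = 8 + d \left(32 + d^{2} + 42 d\right)$)
$\frac{1}{P{\left(Z \right)}} = \frac{1}{8 - \frac{2298043 \left(32 + \left(- \frac{2298043}{590190}\right)^{2} + 42 \left(- \frac{2298043}{590190}\right)\right)}{590190}} = \frac{1}{8 - \frac{2298043 \left(32 + \frac{5281001629849}{348324236100} - \frac{16086301}{98365}\right)}{590190}} = \frac{1}{8 - - \frac{93154543632202855913}{205577480903859000}} = \frac{1}{8 + \frac{93154543632202855913}{205577480903859000}} = \frac{1}{\frac{94799163479433727913}{205577480903859000}} = \frac{205577480903859000}{94799163479433727913}$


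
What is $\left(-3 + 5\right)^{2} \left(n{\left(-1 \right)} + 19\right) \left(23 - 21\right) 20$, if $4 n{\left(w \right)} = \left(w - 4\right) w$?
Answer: $3240$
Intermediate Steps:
$n{\left(w \right)} = \frac{w \left(-4 + w\right)}{4}$ ($n{\left(w \right)} = \frac{\left(w - 4\right) w}{4} = \frac{\left(-4 + w\right) w}{4} = \frac{w \left(-4 + w\right)}{4}$)
$\left(-3 + 5\right)^{2} \left(n{\left(-1 \right)} + 19\right) \left(23 - 21\right) 20 = \left(-3 + 5\right)^{2} \left(\frac{1}{4} \left(-1\right) \left(-4 - 1\right) + 19\right) \left(23 - 21\right) 20 = 2^{2} \left(\frac{1}{4} \left(-1\right) \left(-5\right) + 19\right) 2 \cdot 20 = 4 \left(\frac{5}{4} + 19\right) 2 \cdot 20 = 4 \cdot \frac{81}{4} \cdot 2 \cdot 20 = 4 \cdot \frac{81}{2} \cdot 20 = 162 \cdot 20 = 3240$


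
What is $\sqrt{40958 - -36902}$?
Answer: $2 \sqrt{19465} \approx 279.03$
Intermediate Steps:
$\sqrt{40958 - -36902} = \sqrt{40958 + 36902} = \sqrt{77860} = 2 \sqrt{19465}$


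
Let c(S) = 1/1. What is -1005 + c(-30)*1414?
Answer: 409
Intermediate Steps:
c(S) = 1
-1005 + c(-30)*1414 = -1005 + 1*1414 = -1005 + 1414 = 409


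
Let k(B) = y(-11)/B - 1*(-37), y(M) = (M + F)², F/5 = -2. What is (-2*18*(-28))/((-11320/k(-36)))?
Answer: -6237/2830 ≈ -2.2039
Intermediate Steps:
F = -10 (F = 5*(-2) = -10)
y(M) = (-10 + M)² (y(M) = (M - 10)² = (-10 + M)²)
k(B) = 37 + 441/B (k(B) = (-10 - 11)²/B - 1*(-37) = (-21)²/B + 37 = 441/B + 37 = 37 + 441/B)
(-2*18*(-28))/((-11320/k(-36))) = (-2*18*(-28))/((-11320/(37 + 441/(-36)))) = (-36*(-28))/((-11320/(37 + 441*(-1/36)))) = 1008/((-11320/(37 - 49/4))) = 1008/((-11320/99/4)) = 1008/((-11320*4/99)) = 1008/(-45280/99) = 1008*(-99/45280) = -6237/2830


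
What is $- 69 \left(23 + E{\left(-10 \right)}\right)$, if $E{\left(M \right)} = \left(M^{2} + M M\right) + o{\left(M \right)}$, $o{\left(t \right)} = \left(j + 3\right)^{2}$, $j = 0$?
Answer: $-16008$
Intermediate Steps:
$o{\left(t \right)} = 9$ ($o{\left(t \right)} = \left(0 + 3\right)^{2} = 3^{2} = 9$)
$E{\left(M \right)} = 9 + 2 M^{2}$ ($E{\left(M \right)} = \left(M^{2} + M M\right) + 9 = \left(M^{2} + M^{2}\right) + 9 = 2 M^{2} + 9 = 9 + 2 M^{2}$)
$- 69 \left(23 + E{\left(-10 \right)}\right) = - 69 \left(23 + \left(9 + 2 \left(-10\right)^{2}\right)\right) = - 69 \left(23 + \left(9 + 2 \cdot 100\right)\right) = - 69 \left(23 + \left(9 + 200\right)\right) = - 69 \left(23 + 209\right) = \left(-69\right) 232 = -16008$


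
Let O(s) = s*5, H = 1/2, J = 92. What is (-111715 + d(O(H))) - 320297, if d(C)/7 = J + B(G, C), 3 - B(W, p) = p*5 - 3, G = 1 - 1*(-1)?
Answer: -862827/2 ≈ -4.3141e+5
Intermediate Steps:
G = 2 (G = 1 + 1 = 2)
B(W, p) = 6 - 5*p (B(W, p) = 3 - (p*5 - 3) = 3 - (5*p - 3) = 3 - (-3 + 5*p) = 3 + (3 - 5*p) = 6 - 5*p)
H = ½ ≈ 0.50000
O(s) = 5*s
d(C) = 686 - 35*C (d(C) = 7*(92 + (6 - 5*C)) = 7*(98 - 5*C) = 686 - 35*C)
(-111715 + d(O(H))) - 320297 = (-111715 + (686 - 175/2)) - 320297 = (-111715 + 1197/2) - 320297 = -222233/2 - 320297 = -862827/2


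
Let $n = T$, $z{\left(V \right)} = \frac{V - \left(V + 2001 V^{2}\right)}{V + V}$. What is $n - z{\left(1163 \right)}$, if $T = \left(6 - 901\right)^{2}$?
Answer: $\frac{3929213}{2} \approx 1.9646 \cdot 10^{6}$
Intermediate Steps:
$z{\left(V \right)} = - \frac{2001 V}{2}$ ($z{\left(V \right)} = \frac{V - \left(V + 2001 V^{2}\right)}{2 V} = - 2001 V^{2} \frac{1}{2 V} = - \frac{2001 V}{2}$)
$T = 801025$ ($T = \left(-895\right)^{2} = 801025$)
$n = 801025$
$n - z{\left(1163 \right)} = 801025 - \left(- \frac{2001}{2}\right) 1163 = 801025 - - \frac{2327163}{2} = 801025 + \frac{2327163}{2} = \frac{3929213}{2}$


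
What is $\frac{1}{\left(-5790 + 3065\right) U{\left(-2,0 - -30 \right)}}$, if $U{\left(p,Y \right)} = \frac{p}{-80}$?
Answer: $- \frac{8}{545} \approx -0.014679$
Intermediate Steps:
$U{\left(p,Y \right)} = - \frac{p}{80}$ ($U{\left(p,Y \right)} = p \left(- \frac{1}{80}\right) = - \frac{p}{80}$)
$\frac{1}{\left(-5790 + 3065\right) U{\left(-2,0 - -30 \right)}} = \frac{1}{\left(-5790 + 3065\right) \left(\left(- \frac{1}{80}\right) \left(-2\right)\right)} = \frac{\frac{1}{\frac{1}{40}}}{-2725} = \left(- \frac{1}{2725}\right) 40 = - \frac{8}{545}$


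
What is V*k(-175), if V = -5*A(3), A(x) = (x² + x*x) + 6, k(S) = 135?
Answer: -16200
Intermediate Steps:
A(x) = 6 + 2*x² (A(x) = (x² + x²) + 6 = 2*x² + 6 = 6 + 2*x²)
V = -120 (V = -5*(6 + 2*3²) = -5*(6 + 2*9) = -5*(6 + 18) = -5*24 = -120)
V*k(-175) = -120*135 = -16200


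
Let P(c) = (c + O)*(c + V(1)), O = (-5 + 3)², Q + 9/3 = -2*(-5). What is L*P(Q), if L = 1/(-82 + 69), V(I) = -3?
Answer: -44/13 ≈ -3.3846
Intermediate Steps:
Q = 7 (Q = -3 - 2*(-5) = -3 + 10 = 7)
O = 4 (O = (-2)² = 4)
P(c) = (-3 + c)*(4 + c) (P(c) = (c + 4)*(c - 3) = (4 + c)*(-3 + c) = (-3 + c)*(4 + c))
L = -1/13 (L = 1/(-13) = -1/13 ≈ -0.076923)
L*P(Q) = -(-12 + 7 + 7²)/13 = -(-12 + 7 + 49)/13 = -1/13*44 = -44/13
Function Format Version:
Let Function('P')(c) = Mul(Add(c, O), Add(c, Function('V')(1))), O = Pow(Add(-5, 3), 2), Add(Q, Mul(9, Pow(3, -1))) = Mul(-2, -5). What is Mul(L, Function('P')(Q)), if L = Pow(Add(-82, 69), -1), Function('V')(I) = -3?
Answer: Rational(-44, 13) ≈ -3.3846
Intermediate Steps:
Q = 7 (Q = Add(-3, Mul(-2, -5)) = Add(-3, 10) = 7)
O = 4 (O = Pow(-2, 2) = 4)
Function('P')(c) = Mul(Add(-3, c), Add(4, c)) (Function('P')(c) = Mul(Add(c, 4), Add(c, -3)) = Mul(Add(4, c), Add(-3, c)) = Mul(Add(-3, c), Add(4, c)))
L = Rational(-1, 13) (L = Pow(-13, -1) = Rational(-1, 13) ≈ -0.076923)
Mul(L, Function('P')(Q)) = Mul(Rational(-1, 13), Add(-12, 7, Pow(7, 2))) = Mul(Rational(-1, 13), Add(-12, 7, 49)) = Mul(Rational(-1, 13), 44) = Rational(-44, 13)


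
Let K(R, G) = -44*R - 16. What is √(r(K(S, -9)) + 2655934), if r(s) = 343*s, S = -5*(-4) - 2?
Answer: 3*√264310 ≈ 1542.3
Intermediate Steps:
S = 18 (S = 20 - 2 = 18)
K(R, G) = -16 - 44*R
√(r(K(S, -9)) + 2655934) = √(343*(-16 - 44*18) + 2655934) = √(343*(-16 - 792) + 2655934) = √(343*(-808) + 2655934) = √(-277144 + 2655934) = √2378790 = 3*√264310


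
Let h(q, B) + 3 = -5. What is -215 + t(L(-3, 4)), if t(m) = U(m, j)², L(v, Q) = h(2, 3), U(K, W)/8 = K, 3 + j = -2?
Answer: 3881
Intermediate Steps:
j = -5 (j = -3 - 2 = -5)
U(K, W) = 8*K
h(q, B) = -8 (h(q, B) = -3 - 5 = -8)
L(v, Q) = -8
t(m) = 64*m² (t(m) = (8*m)² = 64*m²)
-215 + t(L(-3, 4)) = -215 + 64*(-8)² = -215 + 64*64 = -215 + 4096 = 3881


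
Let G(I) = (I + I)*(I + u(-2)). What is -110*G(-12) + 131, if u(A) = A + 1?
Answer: -34189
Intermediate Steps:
u(A) = 1 + A
G(I) = 2*I*(-1 + I) (G(I) = (I + I)*(I + (1 - 2)) = (2*I)*(I - 1) = (2*I)*(-1 + I) = 2*I*(-1 + I))
-110*G(-12) + 131 = -220*(-12)*(-1 - 12) + 131 = -220*(-12)*(-13) + 131 = -110*312 + 131 = -34320 + 131 = -34189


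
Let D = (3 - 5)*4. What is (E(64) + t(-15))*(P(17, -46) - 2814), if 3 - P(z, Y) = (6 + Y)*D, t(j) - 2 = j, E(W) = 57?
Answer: -137764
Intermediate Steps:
D = -8 (D = -2*4 = -8)
t(j) = 2 + j
P(z, Y) = 51 + 8*Y (P(z, Y) = 3 - (6 + Y)*(-8) = 3 - (-48 - 8*Y) = 3 + (48 + 8*Y) = 51 + 8*Y)
(E(64) + t(-15))*(P(17, -46) - 2814) = (57 + (2 - 15))*((51 + 8*(-46)) - 2814) = (57 - 13)*((51 - 368) - 2814) = 44*(-317 - 2814) = 44*(-3131) = -137764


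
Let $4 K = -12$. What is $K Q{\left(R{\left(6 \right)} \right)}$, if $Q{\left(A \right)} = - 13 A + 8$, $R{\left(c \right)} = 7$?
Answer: $249$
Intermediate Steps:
$Q{\left(A \right)} = 8 - 13 A$
$K = -3$ ($K = \frac{1}{4} \left(-12\right) = -3$)
$K Q{\left(R{\left(6 \right)} \right)} = - 3 \left(8 - 91\right) = \left(-3\right) \left(-83\right) = 249$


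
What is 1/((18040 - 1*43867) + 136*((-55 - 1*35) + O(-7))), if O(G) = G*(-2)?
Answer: -1/36163 ≈ -2.7653e-5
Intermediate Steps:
O(G) = -2*G
1/((18040 - 1*43867) + 136*((-55 - 1*35) + O(-7))) = 1/((18040 - 1*43867) + 136*((-55 - 1*35) - 2*(-7))) = 1/((18040 - 43867) + 136*((-55 - 35) + 14)) = 1/(-25827 + 136*(-90 + 14)) = 1/(-25827 + 136*(-76)) = 1/(-25827 - 10336) = 1/(-36163) = -1/36163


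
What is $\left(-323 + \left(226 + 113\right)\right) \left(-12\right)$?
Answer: $-192$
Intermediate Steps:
$\left(-323 + \left(226 + 113\right)\right) \left(-12\right) = \left(-323 + 339\right) \left(-12\right) = 16 \left(-12\right) = -192$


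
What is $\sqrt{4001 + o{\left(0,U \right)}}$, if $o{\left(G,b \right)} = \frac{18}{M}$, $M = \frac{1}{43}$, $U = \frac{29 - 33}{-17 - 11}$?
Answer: $5 \sqrt{191} \approx 69.101$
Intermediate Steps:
$U = \frac{1}{7}$ ($U = - \frac{4}{-28} = \left(-4\right) \left(- \frac{1}{28}\right) = \frac{1}{7} \approx 0.14286$)
$M = \frac{1}{43} \approx 0.023256$
$o{\left(G,b \right)} = 774$ ($o{\left(G,b \right)} = 18 \frac{1}{\frac{1}{43}} = 18 \cdot 43 = 774$)
$\sqrt{4001 + o{\left(0,U \right)}} = \sqrt{4001 + 774} = \sqrt{4775} = 5 \sqrt{191}$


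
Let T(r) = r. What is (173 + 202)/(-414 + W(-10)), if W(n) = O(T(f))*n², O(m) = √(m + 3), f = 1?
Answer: -375/214 ≈ -1.7523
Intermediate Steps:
O(m) = √(3 + m)
W(n) = 2*n² (W(n) = √(3 + 1)*n² = √4*n² = 2*n²)
(173 + 202)/(-414 + W(-10)) = (173 + 202)/(-414 + 2*(-10)²) = 375/(-414 + 2*100) = 375/(-414 + 200) = 375/(-214) = 375*(-1/214) = -375/214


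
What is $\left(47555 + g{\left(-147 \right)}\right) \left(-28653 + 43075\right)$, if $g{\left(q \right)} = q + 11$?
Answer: $683876818$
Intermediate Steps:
$g{\left(q \right)} = 11 + q$
$\left(47555 + g{\left(-147 \right)}\right) \left(-28653 + 43075\right) = \left(47555 + \left(11 - 147\right)\right) \left(-28653 + 43075\right) = \left(47555 - 136\right) 14422 = 47419 \cdot 14422 = 683876818$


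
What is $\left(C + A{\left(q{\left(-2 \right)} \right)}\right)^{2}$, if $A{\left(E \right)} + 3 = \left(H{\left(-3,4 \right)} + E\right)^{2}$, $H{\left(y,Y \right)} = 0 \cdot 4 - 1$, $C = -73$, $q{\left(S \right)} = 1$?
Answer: $5776$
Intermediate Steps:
$H{\left(y,Y \right)} = -1$ ($H{\left(y,Y \right)} = 0 - 1 = -1$)
$A{\left(E \right)} = -3 + \left(-1 + E\right)^{2}$
$\left(C + A{\left(q{\left(-2 \right)} \right)}\right)^{2} = \left(-73 - \left(3 - \left(-1 + 1\right)^{2}\right)\right)^{2} = \left(-73 - \left(3 - 0^{2}\right)\right)^{2} = \left(-73 + \left(-3 + 0\right)\right)^{2} = \left(-73 - 3\right)^{2} = \left(-76\right)^{2} = 5776$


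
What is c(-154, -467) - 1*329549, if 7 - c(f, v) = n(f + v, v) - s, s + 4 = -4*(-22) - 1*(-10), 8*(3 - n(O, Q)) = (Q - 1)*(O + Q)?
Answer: -265803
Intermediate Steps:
n(O, Q) = 3 - (-1 + Q)*(O + Q)/8 (n(O, Q) = 3 - (Q - 1)*(O + Q)/8 = 3 - (-1 + Q)*(O + Q)/8)
s = 94 (s = -4 + (-4*(-22) - 1*(-10)) = -4 + (88 + 10) = -4 + 98 = 94)
c(f, v) = 98 - v/4 - f/8 + v²/8 + v*(f + v)/8 (c(f, v) = 7 - ((3 - v²/8 + (f + v)/8 + v/8 - (f + v)*v/8) - 1*94) = 7 - ((3 - v²/8 + (f/8 + v/8) + v/8 - v*(f + v)/8) - 94) = 7 - ((3 - v²/8 + v/4 + f/8 - v*(f + v)/8) - 94) = 7 - (-91 - v²/8 + v/4 + f/8 - v*(f + v)/8) = 7 + (91 - v/4 - f/8 + v²/8 + v*(f + v)/8) = 98 - v/4 - f/8 + v²/8 + v*(f + v)/8)
c(-154, -467) - 1*329549 = (98 - ¼*(-467) - ⅛*(-154) + (¼)*(-467)² + (⅛)*(-154)*(-467)) - 1*329549 = (98 + 467/4 + 77/4 + (¼)*218089 + 35959/4) - 329549 = (98 + 467/4 + 77/4 + 218089/4 + 35959/4) - 329549 = 63746 - 329549 = -265803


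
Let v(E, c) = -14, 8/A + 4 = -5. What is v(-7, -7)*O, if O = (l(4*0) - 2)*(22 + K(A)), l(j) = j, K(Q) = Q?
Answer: 5320/9 ≈ 591.11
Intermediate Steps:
A = -8/9 (A = 8/(-4 - 5) = 8/(-9) = 8*(-⅑) = -8/9 ≈ -0.88889)
O = -380/9 (O = (4*0 - 2)*(22 - 8/9) = (0 - 2)*(190/9) = -2*190/9 = -380/9 ≈ -42.222)
v(-7, -7)*O = -14*(-380/9) = 5320/9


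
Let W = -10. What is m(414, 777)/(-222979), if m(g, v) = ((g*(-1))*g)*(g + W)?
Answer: 69243984/222979 ≈ 310.54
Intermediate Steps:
m(g, v) = -g²*(-10 + g) (m(g, v) = ((g*(-1))*g)*(g - 10) = ((-g)*g)*(-10 + g) = (-g²)*(-10 + g) = -g²*(-10 + g))
m(414, 777)/(-222979) = (414²*(10 - 1*414))/(-222979) = (171396*(10 - 414))*(-1/222979) = (171396*(-404))*(-1/222979) = -69243984*(-1/222979) = 69243984/222979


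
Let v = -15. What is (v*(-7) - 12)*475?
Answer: 44175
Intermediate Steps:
(v*(-7) - 12)*475 = (-15*(-7) - 12)*475 = (105 - 12)*475 = 93*475 = 44175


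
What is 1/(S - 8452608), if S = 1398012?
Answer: -1/7054596 ≈ -1.4175e-7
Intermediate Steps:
1/(S - 8452608) = 1/(1398012 - 8452608) = 1/(-7054596) = -1/7054596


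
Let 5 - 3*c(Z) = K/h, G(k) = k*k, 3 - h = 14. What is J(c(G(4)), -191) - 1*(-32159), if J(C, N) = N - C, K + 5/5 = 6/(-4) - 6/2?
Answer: 63933/2 ≈ 31967.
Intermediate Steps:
h = -11 (h = 3 - 1*14 = 3 - 14 = -11)
G(k) = k**2
K = -11/2 (K = -1 + (6/(-4) - 6/2) = -1 + (6*(-1/4) - 6*1/2) = -1 + (-3/2 - 3) = -1 - 9/2 = -11/2 ≈ -5.5000)
c(Z) = 3/2 (c(Z) = 5/3 - (-11)/(6*(-11)) = 5/3 - (-11)*(-1)/(6*11) = 5/3 - 1/3*1/2 = 5/3 - 1/6 = 3/2)
J(c(G(4)), -191) - 1*(-32159) = (-191 - 1*3/2) - 1*(-32159) = (-191 - 3/2) + 32159 = -385/2 + 32159 = 63933/2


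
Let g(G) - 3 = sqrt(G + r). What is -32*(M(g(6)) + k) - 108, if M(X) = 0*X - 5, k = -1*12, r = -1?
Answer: 436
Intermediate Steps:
g(G) = 3 + sqrt(-1 + G) (g(G) = 3 + sqrt(G - 1) = 3 + sqrt(-1 + G))
k = -12
M(X) = -5 (M(X) = 0 - 5 = -5)
-32*(M(g(6)) + k) - 108 = -32*(-5 - 12) - 108 = -32*(-17) - 108 = 544 - 108 = 436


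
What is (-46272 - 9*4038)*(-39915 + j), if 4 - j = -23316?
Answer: 1370979330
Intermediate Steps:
j = 23320 (j = 4 - 1*(-23316) = 4 + 23316 = 23320)
(-46272 - 9*4038)*(-39915 + j) = (-46272 - 9*4038)*(-39915 + 23320) = (-46272 - 36342)*(-16595) = -82614*(-16595) = 1370979330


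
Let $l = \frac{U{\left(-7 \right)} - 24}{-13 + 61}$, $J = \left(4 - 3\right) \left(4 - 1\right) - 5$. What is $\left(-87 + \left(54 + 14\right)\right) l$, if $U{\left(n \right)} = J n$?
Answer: $\frac{95}{24} \approx 3.9583$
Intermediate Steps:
$J = -2$ ($J = 1 \cdot 3 - 5 = 3 - 5 = -2$)
$U{\left(n \right)} = - 2 n$
$l = - \frac{5}{24}$ ($l = \frac{\left(-2\right) \left(-7\right) - 24}{-13 + 61} = \frac{14 - 24}{48} = \left(-10\right) \frac{1}{48} = - \frac{5}{24} \approx -0.20833$)
$\left(-87 + \left(54 + 14\right)\right) l = \left(-87 + \left(54 + 14\right)\right) \left(- \frac{5}{24}\right) = \left(-87 + 68\right) \left(- \frac{5}{24}\right) = \left(-19\right) \left(- \frac{5}{24}\right) = \frac{95}{24}$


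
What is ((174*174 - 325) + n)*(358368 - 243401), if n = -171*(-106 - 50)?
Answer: 6510236309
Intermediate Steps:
n = 26676 (n = -171*(-156) = 26676)
((174*174 - 325) + n)*(358368 - 243401) = ((174*174 - 325) + 26676)*(358368 - 243401) = ((30276 - 325) + 26676)*114967 = (29951 + 26676)*114967 = 56627*114967 = 6510236309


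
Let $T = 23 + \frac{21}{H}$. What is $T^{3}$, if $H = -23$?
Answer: $\frac{131096512}{12167} \approx 10775.0$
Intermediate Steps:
$T = \frac{508}{23}$ ($T = 23 + \frac{21}{-23} = 23 + 21 \left(- \frac{1}{23}\right) = 23 - \frac{21}{23} = \frac{508}{23} \approx 22.087$)
$T^{3} = \left(\frac{508}{23}\right)^{3} = \frac{131096512}{12167}$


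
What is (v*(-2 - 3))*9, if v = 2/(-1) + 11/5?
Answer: -9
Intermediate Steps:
v = ⅕ (v = 2*(-1) + 11*(⅕) = -2 + 11/5 = ⅕ ≈ 0.20000)
(v*(-2 - 3))*9 = ((-2 - 3)/5)*9 = ((⅕)*(-5))*9 = -1*9 = -9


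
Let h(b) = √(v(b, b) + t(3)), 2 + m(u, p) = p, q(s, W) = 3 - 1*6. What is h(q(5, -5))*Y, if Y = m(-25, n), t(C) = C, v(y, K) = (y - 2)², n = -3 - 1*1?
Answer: -12*√7 ≈ -31.749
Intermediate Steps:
q(s, W) = -3 (q(s, W) = 3 - 6 = -3)
n = -4 (n = -3 - 1 = -4)
m(u, p) = -2 + p
v(y, K) = (-2 + y)²
Y = -6 (Y = -2 - 4 = -6)
h(b) = √(3 + (-2 + b)²) (h(b) = √((-2 + b)² + 3) = √(3 + (-2 + b)²))
h(q(5, -5))*Y = √(3 + (-2 - 3)²)*(-6) = √(3 + (-5)²)*(-6) = √(3 + 25)*(-6) = √28*(-6) = (2*√7)*(-6) = -12*√7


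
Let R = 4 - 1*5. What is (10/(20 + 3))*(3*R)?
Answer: -30/23 ≈ -1.3043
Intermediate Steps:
R = -1 (R = 4 - 5 = -1)
(10/(20 + 3))*(3*R) = (10/(20 + 3))*(3*(-1)) = (10/23)*(-3) = -30/23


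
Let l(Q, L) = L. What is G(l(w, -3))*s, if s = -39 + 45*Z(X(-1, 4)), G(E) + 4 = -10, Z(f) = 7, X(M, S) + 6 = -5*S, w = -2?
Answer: -3864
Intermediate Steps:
X(M, S) = -6 - 5*S
G(E) = -14 (G(E) = -4 - 10 = -14)
s = 276 (s = -39 + 45*7 = -39 + 315 = 276)
G(l(w, -3))*s = -14*276 = -3864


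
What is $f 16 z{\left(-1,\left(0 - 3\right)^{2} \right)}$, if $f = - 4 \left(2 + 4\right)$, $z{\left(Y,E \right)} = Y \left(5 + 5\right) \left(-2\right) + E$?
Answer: $-11136$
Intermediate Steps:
$z{\left(Y,E \right)} = E - 20 Y$ ($z{\left(Y,E \right)} = Y 10 \left(-2\right) + E = 10 Y \left(-2\right) + E = - 20 Y + E = E - 20 Y$)
$f = -24$ ($f = \left(-4\right) 6 = -24$)
$f 16 z{\left(-1,\left(0 - 3\right)^{2} \right)} = \left(-24\right) 16 \left(\left(0 - 3\right)^{2} - -20\right) = - 384 \left(\left(-3\right)^{2} + 20\right) = - 384 \left(9 + 20\right) = \left(-384\right) 29 = -11136$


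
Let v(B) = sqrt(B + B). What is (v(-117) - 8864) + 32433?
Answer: 23569 + 3*I*sqrt(26) ≈ 23569.0 + 15.297*I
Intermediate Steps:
v(B) = sqrt(2)*sqrt(B) (v(B) = sqrt(2*B) = sqrt(2)*sqrt(B))
(v(-117) - 8864) + 32433 = (sqrt(2)*sqrt(-117) - 8864) + 32433 = (sqrt(2)*(3*I*sqrt(13)) - 8864) + 32433 = (3*I*sqrt(26) - 8864) + 32433 = (-8864 + 3*I*sqrt(26)) + 32433 = 23569 + 3*I*sqrt(26)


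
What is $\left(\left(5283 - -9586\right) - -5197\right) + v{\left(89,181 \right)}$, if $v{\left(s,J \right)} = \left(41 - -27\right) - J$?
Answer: $19953$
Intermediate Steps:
$v{\left(s,J \right)} = 68 - J$ ($v{\left(s,J \right)} = \left(41 + 27\right) - J = 68 - J$)
$\left(\left(5283 - -9586\right) - -5197\right) + v{\left(89,181 \right)} = \left(\left(5283 - -9586\right) - -5197\right) + \left(68 - 181\right) = \left(\left(5283 + 9586\right) + 5197\right) + \left(68 - 181\right) = \left(14869 + 5197\right) - 113 = 20066 - 113 = 19953$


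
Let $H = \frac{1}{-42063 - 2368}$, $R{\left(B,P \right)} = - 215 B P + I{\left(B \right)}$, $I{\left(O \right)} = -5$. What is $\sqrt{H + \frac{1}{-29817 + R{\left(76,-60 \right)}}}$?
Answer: $\frac{27 i \sqrt{52498267979674}}{42235131118} \approx 0.0046319 i$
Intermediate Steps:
$R{\left(B,P \right)} = -5 - 215 B P$ ($R{\left(B,P \right)} = - 215 B P - 5 = -5 - 215 B P$)
$H = - \frac{1}{44431}$ ($H = \frac{1}{-44431} = - \frac{1}{44431} \approx -2.2507 \cdot 10^{-5}$)
$\sqrt{H + \frac{1}{-29817 + R{\left(76,-60 \right)}}} = \sqrt{- \frac{1}{44431} + \frac{1}{-29817 - \left(5 + 16340 \left(-60\right)\right)}} = \sqrt{- \frac{1}{44431} + \frac{1}{-29817 + \left(-5 + 980400\right)}} = \sqrt{- \frac{1}{44431} + \frac{1}{-29817 + 980395}} = \sqrt{- \frac{1}{44431} + \frac{1}{950578}} = \sqrt{- \frac{906147}{42235131118}} = \frac{27 i \sqrt{52498267979674}}{42235131118}$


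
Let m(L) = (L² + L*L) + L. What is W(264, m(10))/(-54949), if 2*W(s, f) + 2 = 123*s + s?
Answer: -16367/54949 ≈ -0.29786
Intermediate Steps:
m(L) = L + 2*L² (m(L) = (L² + L²) + L = 2*L² + L = L + 2*L²)
W(s, f) = -1 + 62*s (W(s, f) = -1 + (123*s + s)/2 = -1 + (124*s)/2 = -1 + 62*s)
W(264, m(10))/(-54949) = (-1 + 62*264)/(-54949) = (-1 + 16368)*(-1/54949) = 16367*(-1/54949) = -16367/54949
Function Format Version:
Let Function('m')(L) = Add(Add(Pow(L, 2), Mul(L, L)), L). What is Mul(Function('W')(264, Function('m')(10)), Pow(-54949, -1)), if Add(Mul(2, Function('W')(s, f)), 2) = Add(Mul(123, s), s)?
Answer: Rational(-16367, 54949) ≈ -0.29786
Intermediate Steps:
Function('m')(L) = Add(L, Mul(2, Pow(L, 2))) (Function('m')(L) = Add(Add(Pow(L, 2), Pow(L, 2)), L) = Add(Mul(2, Pow(L, 2)), L) = Add(L, Mul(2, Pow(L, 2))))
Function('W')(s, f) = Add(-1, Mul(62, s)) (Function('W')(s, f) = Add(-1, Mul(Rational(1, 2), Add(Mul(123, s), s))) = Add(-1, Mul(Rational(1, 2), Mul(124, s))) = Add(-1, Mul(62, s)))
Mul(Function('W')(264, Function('m')(10)), Pow(-54949, -1)) = Mul(Add(-1, Mul(62, 264)), Pow(-54949, -1)) = Mul(Add(-1, 16368), Rational(-1, 54949)) = Mul(16367, Rational(-1, 54949)) = Rational(-16367, 54949)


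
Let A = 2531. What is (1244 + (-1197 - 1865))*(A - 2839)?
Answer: 559944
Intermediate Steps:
(1244 + (-1197 - 1865))*(A - 2839) = (1244 + (-1197 - 1865))*(2531 - 2839) = (1244 - 3062)*(-308) = -1818*(-308) = 559944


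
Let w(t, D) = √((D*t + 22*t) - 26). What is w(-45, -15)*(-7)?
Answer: -7*I*√341 ≈ -129.26*I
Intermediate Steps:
w(t, D) = √(-26 + 22*t + D*t) (w(t, D) = √((22*t + D*t) - 26) = √(-26 + 22*t + D*t))
w(-45, -15)*(-7) = √(-26 + 22*(-45) - 15*(-45))*(-7) = √(-26 - 990 + 675)*(-7) = √(-341)*(-7) = (I*√341)*(-7) = -7*I*√341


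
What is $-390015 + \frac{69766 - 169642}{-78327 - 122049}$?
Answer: $- \frac{6512462147}{16698} \approx -3.9001 \cdot 10^{5}$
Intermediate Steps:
$-390015 + \frac{69766 - 169642}{-78327 - 122049} = -390015 - \frac{99876}{-200376} = -390015 - - \frac{8323}{16698} = -390015 + \frac{8323}{16698} = - \frac{6512462147}{16698}$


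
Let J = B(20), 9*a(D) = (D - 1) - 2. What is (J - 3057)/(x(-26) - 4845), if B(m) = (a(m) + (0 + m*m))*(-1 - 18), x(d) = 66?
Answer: 96236/43011 ≈ 2.2375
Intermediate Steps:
a(D) = -⅓ + D/9 (a(D) = ((D - 1) - 2)/9 = ((-1 + D) - 2)/9 = (-3 + D)/9 = -⅓ + D/9)
B(m) = 19/3 - 19*m² - 19*m/9 (B(m) = ((-⅓ + m/9) + (0 + m*m))*(-1 - 18) = ((-⅓ + m/9) + (0 + m²))*(-19) = ((-⅓ + m/9) + m²)*(-19) = (-⅓ + m² + m/9)*(-19) = 19/3 - 19*m² - 19*m/9)
J = -68723/9 (J = 19/3 - 19*20² - 19/9*20 = 19/3 - 19*400 - 380/9 = 19/3 - 7600 - 380/9 = -68723/9 ≈ -7635.9)
(J - 3057)/(x(-26) - 4845) = (-68723/9 - 3057)/(66 - 4845) = -96236/9/(-4779) = -96236/9*(-1/4779) = 96236/43011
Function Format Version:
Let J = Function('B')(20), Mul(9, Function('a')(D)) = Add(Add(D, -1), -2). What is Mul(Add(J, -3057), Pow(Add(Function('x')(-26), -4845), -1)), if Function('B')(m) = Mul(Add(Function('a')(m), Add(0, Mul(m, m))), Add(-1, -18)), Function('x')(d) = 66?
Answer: Rational(96236, 43011) ≈ 2.2375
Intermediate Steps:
Function('a')(D) = Add(Rational(-1, 3), Mul(Rational(1, 9), D)) (Function('a')(D) = Mul(Rational(1, 9), Add(Add(D, -1), -2)) = Mul(Rational(1, 9), Add(Add(-1, D), -2)) = Mul(Rational(1, 9), Add(-3, D)) = Add(Rational(-1, 3), Mul(Rational(1, 9), D)))
Function('B')(m) = Add(Rational(19, 3), Mul(-19, Pow(m, 2)), Mul(Rational(-19, 9), m)) (Function('B')(m) = Mul(Add(Add(Rational(-1, 3), Mul(Rational(1, 9), m)), Add(0, Mul(m, m))), Add(-1, -18)) = Mul(Add(Add(Rational(-1, 3), Mul(Rational(1, 9), m)), Add(0, Pow(m, 2))), -19) = Mul(Add(Add(Rational(-1, 3), Mul(Rational(1, 9), m)), Pow(m, 2)), -19) = Mul(Add(Rational(-1, 3), Pow(m, 2), Mul(Rational(1, 9), m)), -19) = Add(Rational(19, 3), Mul(-19, Pow(m, 2)), Mul(Rational(-19, 9), m)))
J = Rational(-68723, 9) (J = Add(Rational(19, 3), Mul(-19, Pow(20, 2)), Mul(Rational(-19, 9), 20)) = Add(Rational(19, 3), Mul(-19, 400), Rational(-380, 9)) = Add(Rational(19, 3), -7600, Rational(-380, 9)) = Rational(-68723, 9) ≈ -7635.9)
Mul(Add(J, -3057), Pow(Add(Function('x')(-26), -4845), -1)) = Mul(Add(Rational(-68723, 9), -3057), Pow(Add(66, -4845), -1)) = Mul(Rational(-96236, 9), Pow(-4779, -1)) = Mul(Rational(-96236, 9), Rational(-1, 4779)) = Rational(96236, 43011)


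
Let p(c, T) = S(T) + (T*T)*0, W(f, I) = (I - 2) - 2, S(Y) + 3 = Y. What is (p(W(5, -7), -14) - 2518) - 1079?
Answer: -3614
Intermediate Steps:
S(Y) = -3 + Y
W(f, I) = -4 + I (W(f, I) = (-2 + I) - 2 = -4 + I)
p(c, T) = -3 + T (p(c, T) = (-3 + T) + (T*T)*0 = (-3 + T) + T²*0 = (-3 + T) + 0 = -3 + T)
(p(W(5, -7), -14) - 2518) - 1079 = ((-3 - 14) - 2518) - 1079 = (-17 - 2518) - 1079 = -2535 - 1079 = -3614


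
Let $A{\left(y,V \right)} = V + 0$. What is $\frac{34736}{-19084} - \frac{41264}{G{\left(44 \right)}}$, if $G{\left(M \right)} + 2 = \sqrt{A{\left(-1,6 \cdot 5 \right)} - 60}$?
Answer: $\frac{15132532}{6239} + \frac{20632 i \sqrt{30}}{17} \approx 2425.5 + 6647.4 i$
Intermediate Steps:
$A{\left(y,V \right)} = V$
$G{\left(M \right)} = -2 + i \sqrt{30}$ ($G{\left(M \right)} = -2 + \sqrt{6 \cdot 5 - 60} = -2 + \sqrt{30 - 60} = -2 + \sqrt{-30} = -2 + i \sqrt{30}$)
$\frac{34736}{-19084} - \frac{41264}{G{\left(44 \right)}} = \frac{34736}{-19084} - \frac{41264}{-2 + i \sqrt{30}} = 34736 \left(- \frac{1}{19084}\right) - \frac{41264}{-2 + i \sqrt{30}} = - \frac{668}{367} - \frac{41264}{-2 + i \sqrt{30}}$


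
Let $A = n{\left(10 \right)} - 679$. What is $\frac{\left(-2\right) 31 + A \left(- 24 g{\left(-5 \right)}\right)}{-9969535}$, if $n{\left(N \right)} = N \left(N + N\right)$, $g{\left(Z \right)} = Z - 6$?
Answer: $\frac{126518}{9969535} \approx 0.01269$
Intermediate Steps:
$g{\left(Z \right)} = -6 + Z$ ($g{\left(Z \right)} = Z - 6 = -6 + Z$)
$n{\left(N \right)} = 2 N^{2}$ ($n{\left(N \right)} = N 2 N = 2 N^{2}$)
$A = -479$ ($A = 2 \cdot 10^{2} - 679 = 2 \cdot 100 - 679 = 200 - 679 = -479$)
$\frac{\left(-2\right) 31 + A \left(- 24 g{\left(-5 \right)}\right)}{-9969535} = \frac{\left(-2\right) 31 - 479 \left(- 24 \left(-6 - 5\right)\right)}{-9969535} = \left(-62 - 479 \left(\left(-24\right) \left(-11\right)\right)\right) \left(- \frac{1}{9969535}\right) = \left(-62 - 126456\right) \left(- \frac{1}{9969535}\right) = \left(-126518\right) \left(- \frac{1}{9969535}\right) = \frac{126518}{9969535}$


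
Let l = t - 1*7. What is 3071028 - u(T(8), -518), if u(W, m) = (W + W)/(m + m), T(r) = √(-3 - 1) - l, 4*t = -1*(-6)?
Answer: 3181585019/1036 + I/259 ≈ 3.071e+6 + 0.003861*I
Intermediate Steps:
t = 3/2 (t = (-1*(-6))/4 = (¼)*6 = 3/2 ≈ 1.5000)
l = -11/2 (l = 3/2 - 1*7 = 3/2 - 7 = -11/2 ≈ -5.5000)
T(r) = 11/2 + 2*I (T(r) = √(-3 - 1) - 1*(-11/2) = √(-4) + 11/2 = 2*I + 11/2 = 11/2 + 2*I)
u(W, m) = W/m (u(W, m) = (2*W)/((2*m)) = (2*W)*(1/(2*m)) = W/m)
3071028 - u(T(8), -518) = 3071028 - (11/2 + 2*I)/(-518) = 3071028 - (11/2 + 2*I)*(-1)/518 = 3071028 - (-11/1036 - I/259) = 3071028 + (11/1036 + I/259) = 3181585019/1036 + I/259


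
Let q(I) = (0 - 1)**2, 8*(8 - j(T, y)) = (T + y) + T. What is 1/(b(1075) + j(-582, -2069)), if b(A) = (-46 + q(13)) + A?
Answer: 8/11537 ≈ 0.00069342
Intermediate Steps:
j(T, y) = 8 - T/4 - y/8 (j(T, y) = 8 - ((T + y) + T)/8 = 8 - (y + 2*T)/8 = 8 + (-T/4 - y/8) = 8 - T/4 - y/8)
q(I) = 1 (q(I) = (-1)**2 = 1)
b(A) = -45 + A (b(A) = (-46 + 1) + A = -45 + A)
1/(b(1075) + j(-582, -2069)) = 1/((-45 + 1075) + (8 - 1/4*(-582) - 1/8*(-2069))) = 1/(1030 + (8 + 291/2 + 2069/8)) = 1/(1030 + 3297/8) = 1/(11537/8) = 8/11537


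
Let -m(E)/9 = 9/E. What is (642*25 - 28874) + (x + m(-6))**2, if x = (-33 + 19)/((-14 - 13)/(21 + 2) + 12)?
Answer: -3143449055/248004 ≈ -12675.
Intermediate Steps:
m(E) = -81/E
x = -322/249 (x = -14/(-27/23 + 12) = -14/249/23 = -14*23/249 = -322/249 ≈ -1.2932)
(642*25 - 28874) + (x + m(-6))**2 = (642*25 - 28874) + (-322/249 - 81/(-6))**2 = (16050 - 28874) + (-322/249 - 81*(-1/6))**2 = -12824 + (-322/249 + 27/2)**2 = -12824 + (6079/498)**2 = -12824 + 36954241/248004 = -3143449055/248004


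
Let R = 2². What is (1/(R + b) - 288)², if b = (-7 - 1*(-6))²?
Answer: 2070721/25 ≈ 82829.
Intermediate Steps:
R = 4
b = 1 (b = (-7 + 6)² = (-1)² = 1)
(1/(R + b) - 288)² = (1/(4 + 1) - 288)² = (1/5 - 288)² = (⅕ - 288)² = (-1439/5)² = 2070721/25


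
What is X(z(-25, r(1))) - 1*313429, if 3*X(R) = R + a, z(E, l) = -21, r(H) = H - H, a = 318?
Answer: -313330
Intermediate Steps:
r(H) = 0
X(R) = 106 + R/3 (X(R) = (R + 318)/3 = (318 + R)/3 = 106 + R/3)
X(z(-25, r(1))) - 1*313429 = (106 + (⅓)*(-21)) - 1*313429 = (106 - 7) - 313429 = 99 - 313429 = -313330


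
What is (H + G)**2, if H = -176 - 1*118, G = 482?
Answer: 35344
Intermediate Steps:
H = -294 (H = -176 - 118 = -294)
(H + G)**2 = (-294 + 482)**2 = 188**2 = 35344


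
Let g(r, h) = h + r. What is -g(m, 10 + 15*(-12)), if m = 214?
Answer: -44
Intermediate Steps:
-g(m, 10 + 15*(-12)) = -((10 + 15*(-12)) + 214) = -((10 - 180) + 214) = -(-170 + 214) = -1*44 = -44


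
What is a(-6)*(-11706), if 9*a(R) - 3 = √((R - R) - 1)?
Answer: -3902 - 3902*I/3 ≈ -3902.0 - 1300.7*I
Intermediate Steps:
a(R) = ⅓ + I/9 (a(R) = ⅓ + √((R - R) - 1)/9 = ⅓ + √(0 - 1)/9 = ⅓ + √(-1)/9 = ⅓ + I/9)
a(-6)*(-11706) = (⅓ + I/9)*(-11706) = -3902 - 3902*I/3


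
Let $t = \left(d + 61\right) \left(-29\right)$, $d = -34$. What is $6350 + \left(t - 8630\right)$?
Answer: $-3063$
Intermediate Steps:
$t = -783$ ($t = \left(-34 + 61\right) \left(-29\right) = 27 \left(-29\right) = -783$)
$6350 + \left(t - 8630\right) = 6350 - 9413 = -3063$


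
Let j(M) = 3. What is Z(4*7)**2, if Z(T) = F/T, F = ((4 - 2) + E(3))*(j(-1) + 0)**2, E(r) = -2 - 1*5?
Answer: 2025/784 ≈ 2.5829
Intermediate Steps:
E(r) = -7 (E(r) = -2 - 5 = -7)
F = -45 (F = ((4 - 2) - 7)*(3 + 0)**2 = (2 - 7)*3**2 = -5*9 = -45)
Z(T) = -45/T
Z(4*7)**2 = (-45/(4*7))**2 = (-45/28)**2 = 2025/784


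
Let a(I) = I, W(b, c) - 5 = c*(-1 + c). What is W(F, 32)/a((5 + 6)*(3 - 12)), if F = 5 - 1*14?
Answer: -997/99 ≈ -10.071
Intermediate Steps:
F = -9 (F = 5 - 14 = -9)
W(b, c) = 5 + c*(-1 + c)
W(F, 32)/a((5 + 6)*(3 - 12)) = (5 + 32² - 1*32)/(((5 + 6)*(3 - 12))) = (5 + 1024 - 32)/((11*(-9))) = 997/(-99) = 997*(-1/99) = -997/99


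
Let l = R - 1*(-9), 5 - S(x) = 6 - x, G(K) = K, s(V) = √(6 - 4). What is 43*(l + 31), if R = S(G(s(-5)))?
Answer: 1677 + 43*√2 ≈ 1737.8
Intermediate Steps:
s(V) = √2
S(x) = -1 + x (S(x) = 5 - (6 - x) = 5 + (-6 + x) = -1 + x)
R = -1 + √2 ≈ 0.41421
l = 8 + √2 (l = (-1 + √2) - 1*(-9) = (-1 + √2) + 9 = 8 + √2 ≈ 9.4142)
43*(l + 31) = 43*((8 + √2) + 31) = 43*(39 + √2) = 1677 + 43*√2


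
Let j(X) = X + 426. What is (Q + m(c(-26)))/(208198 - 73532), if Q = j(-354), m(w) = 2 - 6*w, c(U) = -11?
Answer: 10/9619 ≈ 0.0010396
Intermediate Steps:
j(X) = 426 + X
Q = 72 (Q = 426 - 354 = 72)
(Q + m(c(-26)))/(208198 - 73532) = (72 + (2 - 6*(-11)))/(208198 - 73532) = (72 + (2 + 66))/134666 = (72 + 68)*(1/134666) = 140*(1/134666) = 10/9619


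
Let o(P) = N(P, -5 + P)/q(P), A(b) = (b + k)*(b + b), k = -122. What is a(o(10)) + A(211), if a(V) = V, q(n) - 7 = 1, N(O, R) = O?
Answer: 150237/4 ≈ 37559.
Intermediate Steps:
q(n) = 8 (q(n) = 7 + 1 = 8)
A(b) = 2*b*(-122 + b) (A(b) = (b - 122)*(b + b) = (-122 + b)*(2*b) = 2*b*(-122 + b))
o(P) = P/8
a(o(10)) + A(211) = (⅛)*10 + 2*211*(-122 + 211) = 5/4 + 2*211*89 = 5/4 + 37558 = 150237/4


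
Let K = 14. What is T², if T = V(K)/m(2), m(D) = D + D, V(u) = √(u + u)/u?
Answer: 1/112 ≈ 0.0089286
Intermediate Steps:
V(u) = √2/√u (V(u) = √(2*u)/u = (√2*√u)/u = √2/√u)
m(D) = 2*D
T = √7/28 (T = (√2/√14)/((2*2)) = (√2*(√14/14))/4 = (√7/7)*(¼) = √7/28 ≈ 0.094491)
T² = (√7/28)² = 1/112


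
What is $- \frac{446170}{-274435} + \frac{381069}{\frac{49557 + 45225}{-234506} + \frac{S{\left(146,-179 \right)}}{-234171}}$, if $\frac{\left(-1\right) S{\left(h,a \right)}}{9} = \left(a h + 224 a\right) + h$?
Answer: $- \frac{21269680632955235489}{164324610036349} \approx -1.2944 \cdot 10^{5}$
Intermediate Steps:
$S{\left(h,a \right)} = - 2016 a - 9 h - 9 a h$ ($S{\left(h,a \right)} = - 9 \left(\left(a h + 224 a\right) + h\right) = - 9 \left(\left(224 a + a h\right) + h\right) = - 9 \left(h + 224 a + a h\right) = - 2016 a - 9 h - 9 a h$)
$- \frac{446170}{-274435} + \frac{381069}{\frac{49557 + 45225}{-234506} + \frac{S{\left(146,-179 \right)}}{-234171}} = - \frac{446170}{-274435} + \frac{381069}{\frac{49557 + 45225}{-234506} + \frac{\left(-2016\right) \left(-179\right) - 1314 - \left(-1611\right) 146}{-234171}} = \left(-446170\right) \left(- \frac{1}{274435}\right) + \frac{381069}{94782 \left(- \frac{1}{234506}\right) + \left(360864 - 1314 + 235206\right) \left(- \frac{1}{234171}\right)} = \frac{89234}{54887} + \frac{381069}{- \frac{47391}{117253} + 594756 \left(- \frac{1}{234171}\right)} = \frac{89234}{54887} + \frac{381069}{- \frac{47391}{117253} - \frac{22028}{8673}} = \frac{89234}{54887} + \frac{381069}{- \frac{2993871227}{1016935269}} = \frac{89234}{54887} + 381069 \left(- \frac{1016935269}{2993871227}\right) = \frac{89234}{54887} - \frac{387522506022561}{2993871227} = - \frac{21269680632955235489}{164324610036349}$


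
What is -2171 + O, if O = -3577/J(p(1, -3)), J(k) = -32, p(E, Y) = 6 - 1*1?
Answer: -65895/32 ≈ -2059.2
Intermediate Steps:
p(E, Y) = 5 (p(E, Y) = 6 - 1 = 5)
O = 3577/32 (O = -3577/(-32) = -3577*(-1/32) = 3577/32 ≈ 111.78)
-2171 + O = -2171 + 3577/32 = -65895/32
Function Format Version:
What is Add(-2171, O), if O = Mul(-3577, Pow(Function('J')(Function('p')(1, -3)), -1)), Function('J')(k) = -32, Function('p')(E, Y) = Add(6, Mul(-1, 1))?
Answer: Rational(-65895, 32) ≈ -2059.2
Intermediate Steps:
Function('p')(E, Y) = 5 (Function('p')(E, Y) = Add(6, -1) = 5)
O = Rational(3577, 32) (O = Mul(-3577, Pow(-32, -1)) = Mul(-3577, Rational(-1, 32)) = Rational(3577, 32) ≈ 111.78)
Add(-2171, O) = Add(-2171, Rational(3577, 32)) = Rational(-65895, 32)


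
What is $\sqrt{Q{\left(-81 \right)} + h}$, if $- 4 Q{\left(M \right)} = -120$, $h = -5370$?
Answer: $2 i \sqrt{1335} \approx 73.075 i$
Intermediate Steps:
$Q{\left(M \right)} = 30$ ($Q{\left(M \right)} = \left(- \frac{1}{4}\right) \left(-120\right) = 30$)
$\sqrt{Q{\left(-81 \right)} + h} = \sqrt{30 - 5370} = \sqrt{-5340} = 2 i \sqrt{1335}$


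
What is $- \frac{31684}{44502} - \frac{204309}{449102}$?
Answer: $- \frac{11660753443}{9992968602} \approx -1.1669$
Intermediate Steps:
$- \frac{31684}{44502} - \frac{204309}{449102} = \left(-31684\right) \frac{1}{44502} - \frac{204309}{449102} = - \frac{15842}{22251} - \frac{204309}{449102} = - \frac{11660753443}{9992968602}$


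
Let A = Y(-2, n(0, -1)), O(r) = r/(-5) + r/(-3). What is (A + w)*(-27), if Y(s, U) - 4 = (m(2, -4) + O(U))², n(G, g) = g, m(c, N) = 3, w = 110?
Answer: -85377/25 ≈ -3415.1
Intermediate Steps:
O(r) = -8*r/15 (O(r) = r*(-⅕) + r*(-⅓) = -r/5 - r/3 = -8*r/15)
Y(s, U) = 4 + (3 - 8*U/15)²
A = 3709/225 (A = 4 + (-45 + 8*(-1))²/225 = 4 + (-45 - 8)²/225 = 4 + (1/225)*(-53)² = 4 + (1/225)*2809 = 4 + 2809/225 = 3709/225 ≈ 16.484)
(A + w)*(-27) = (3709/225 + 110)*(-27) = (28459/225)*(-27) = -85377/25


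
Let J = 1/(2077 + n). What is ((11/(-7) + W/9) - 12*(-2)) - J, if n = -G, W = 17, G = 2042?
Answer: 1093/45 ≈ 24.289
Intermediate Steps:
n = -2042 (n = -1*2042 = -2042)
J = 1/35 (J = 1/(2077 - 2042) = 1/35 ≈ 0.028571)
((11/(-7) + W/9) - 12*(-2)) - J = ((11/(-7) + 17/9) - 12*(-2)) - 1*1/35 = ((11*(-⅐) + 17*(⅑)) + 24) - 1/35 = ((-11/7 + 17/9) + 24) - 1/35 = (20/63 + 24) - 1/35 = 1532/63 - 1/35 = 1093/45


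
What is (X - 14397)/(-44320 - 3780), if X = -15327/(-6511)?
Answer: 4686177/15658955 ≈ 0.29926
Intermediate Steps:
X = 15327/6511 (X = -15327*(-1/6511) = 15327/6511 ≈ 2.3540)
(X - 14397)/(-44320 - 3780) = (15327/6511 - 14397)/(-44320 - 3780) = -93723540/6511/(-48100) = -93723540/6511*(-1/48100) = 4686177/15658955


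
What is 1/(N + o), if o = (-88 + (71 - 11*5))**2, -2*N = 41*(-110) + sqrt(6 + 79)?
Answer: 29756/221354799 + 2*sqrt(85)/221354799 ≈ 0.00013451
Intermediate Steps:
N = 2255 - sqrt(85)/2 (N = -(41*(-110) + sqrt(6 + 79))/2 = -(-4510 + sqrt(85))/2 = 2255 - sqrt(85)/2 ≈ 2250.4)
o = 5184 (o = (-88 + (71 - 1*55))**2 = (-88 + (71 - 55))**2 = (-88 + 16)**2 = (-72)**2 = 5184)
1/(N + o) = 1/((2255 - sqrt(85)/2) + 5184) = 1/(7439 - sqrt(85)/2)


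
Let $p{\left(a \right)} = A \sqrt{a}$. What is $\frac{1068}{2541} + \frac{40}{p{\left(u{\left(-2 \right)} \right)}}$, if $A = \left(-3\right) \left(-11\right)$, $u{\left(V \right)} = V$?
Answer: $\frac{356}{847} - \frac{20 i \sqrt{2}}{33} \approx 0.42031 - 0.8571 i$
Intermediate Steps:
$A = 33$
$p{\left(a \right)} = 33 \sqrt{a}$
$\frac{1068}{2541} + \frac{40}{p{\left(u{\left(-2 \right)} \right)}} = \frac{1068}{2541} + \frac{40}{33 \sqrt{-2}} = 1068 \cdot \frac{1}{2541} + \frac{40}{33 i \sqrt{2}} = \frac{356}{847} + \frac{40}{33 i \sqrt{2}} = \frac{356}{847} + 40 \left(- \frac{i \sqrt{2}}{66}\right) = \frac{356}{847} - \frac{20 i \sqrt{2}}{33}$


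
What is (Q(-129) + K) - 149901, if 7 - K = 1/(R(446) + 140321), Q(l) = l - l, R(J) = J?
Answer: -21100128699/140767 ≈ -1.4989e+5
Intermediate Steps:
Q(l) = 0
K = 985368/140767 (K = 7 - 1/(446 + 140321) = 7 - 1/140767 = 985368/140767 ≈ 7.0000)
(Q(-129) + K) - 149901 = (0 + 985368/140767) - 149901 = 985368/140767 - 149901 = -21100128699/140767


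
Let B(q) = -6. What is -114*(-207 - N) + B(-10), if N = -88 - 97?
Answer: 2502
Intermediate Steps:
N = -185
-114*(-207 - N) + B(-10) = -114*(-207 - 1*(-185)) - 6 = -114*(-207 + 185) - 6 = -114*(-22) - 6 = 2508 - 6 = 2502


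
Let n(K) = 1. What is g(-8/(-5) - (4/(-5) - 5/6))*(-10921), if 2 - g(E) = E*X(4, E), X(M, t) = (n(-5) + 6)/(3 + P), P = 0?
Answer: 5449579/90 ≈ 60551.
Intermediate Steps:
X(M, t) = 7/3 (X(M, t) = (1 + 6)/(3 + 0) = 7/3)
g(E) = 2 - 7*E/3 (g(E) = 2 - E*7/3 = 2 - 7*E/3)
g(-8/(-5) - (4/(-5) - 5/6))*(-10921) = (2 - 7*(-8/(-5) - (4/(-5) - 5/6))/3)*(-10921) = (2 - 7*(-8*(-⅕) - (4*(-⅕) - 5*⅙))/3)*(-10921) = (2 - 7*(8/5 - (-⅘ - ⅚))/3)*(-10921) = (2 - 7*(8/5 - 1*(-49/30))/3)*(-10921) = (2 - 7*(8/5 + 49/30)/3)*(-10921) = (2 - 7/3*97/30)*(-10921) = (2 - 679/90)*(-10921) = -499/90*(-10921) = 5449579/90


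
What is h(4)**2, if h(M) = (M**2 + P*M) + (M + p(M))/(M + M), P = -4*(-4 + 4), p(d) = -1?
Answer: 17161/64 ≈ 268.14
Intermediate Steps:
P = 0 (P = -4*0 = 0)
h(M) = M**2 + (-1 + M)/(2*M) (h(M) = (M**2 + 0*M) + (M - 1)/(M + M) = (M**2 + 0) + (-1 + M)/((2*M)) = M**2 + (-1 + M)*(1/(2*M)) = M**2 + (-1 + M)/(2*M))
h(4)**2 = ((1/2)*(-1 + 4 + 2*4**3)/4)**2 = ((1/2)*(1/4)*(-1 + 4 + 2*64))**2 = ((1/2)*(1/4)*(-1 + 4 + 128))**2 = ((1/2)*(1/4)*131)**2 = (131/8)**2 = 17161/64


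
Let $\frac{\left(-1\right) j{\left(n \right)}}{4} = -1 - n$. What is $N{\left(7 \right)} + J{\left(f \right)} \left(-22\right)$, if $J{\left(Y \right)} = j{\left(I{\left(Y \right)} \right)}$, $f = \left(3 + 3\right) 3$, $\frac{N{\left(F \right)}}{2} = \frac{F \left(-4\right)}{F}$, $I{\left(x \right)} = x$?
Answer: $-1680$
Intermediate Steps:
$N{\left(F \right)} = -8$ ($N{\left(F \right)} = 2 \frac{F \left(-4\right)}{F} = 2 \frac{\left(-4\right) F}{F} = 2 \left(-4\right) = -8$)
$j{\left(n \right)} = 4 + 4 n$ ($j{\left(n \right)} = - 4 \left(-1 - n\right) = 4 + 4 n$)
$f = 18$ ($f = 6 \cdot 3 = 18$)
$J{\left(Y \right)} = 4 + 4 Y$
$N{\left(7 \right)} + J{\left(f \right)} \left(-22\right) = -8 + \left(4 + 4 \cdot 18\right) \left(-22\right) = -8 + \left(4 + 72\right) \left(-22\right) = -8 + 76 \left(-22\right) = -8 - 1672 = -1680$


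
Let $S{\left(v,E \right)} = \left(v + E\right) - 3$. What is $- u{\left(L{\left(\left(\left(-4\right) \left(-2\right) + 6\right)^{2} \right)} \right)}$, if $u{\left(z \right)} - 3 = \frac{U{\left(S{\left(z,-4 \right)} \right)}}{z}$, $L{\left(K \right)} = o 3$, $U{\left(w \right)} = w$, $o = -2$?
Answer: $- \frac{31}{6} \approx -5.1667$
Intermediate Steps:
$S{\left(v,E \right)} = -3 + E + v$ ($S{\left(v,E \right)} = \left(E + v\right) - 3 = -3 + E + v$)
$L{\left(K \right)} = -6$ ($L{\left(K \right)} = \left(-2\right) 3 = -6$)
$u{\left(z \right)} = 3 + \frac{-7 + z}{z}$ ($u{\left(z \right)} = 3 + \frac{-3 - 4 + z}{z} = 3 + \frac{-7 + z}{z}$)
$- u{\left(L{\left(\left(\left(-4\right) \left(-2\right) + 6\right)^{2} \right)} \right)} = - (4 - \frac{7}{-6}) = - (4 - - \frac{7}{6}) = - (4 + \frac{7}{6}) = \left(-1\right) \frac{31}{6} = - \frac{31}{6}$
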